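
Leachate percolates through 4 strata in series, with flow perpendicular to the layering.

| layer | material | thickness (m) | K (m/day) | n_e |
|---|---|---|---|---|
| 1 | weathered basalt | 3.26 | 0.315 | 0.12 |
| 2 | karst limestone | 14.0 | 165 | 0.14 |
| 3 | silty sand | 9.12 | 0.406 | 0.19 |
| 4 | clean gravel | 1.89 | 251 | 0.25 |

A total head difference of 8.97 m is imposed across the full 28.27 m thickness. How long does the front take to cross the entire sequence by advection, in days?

With flow normal to the layers, continuity requires the same specific discharge q through every layer.
Σ(b_i/K_i) = 3.26/0.315 + 14.0/165 + 9.12/0.406 + 1.89/251 = 32.90 d.
q = Δh / Σ(b_i/K_i) = 8.97 / 32.90 = 0.2726 m/day.
In each layer the seepage velocity is v_i = q/n_i, so the layer transit time is t_i = b_i·n_i / q:
  layer 1 (weathered basalt): t_1 = 3.26 × 0.12 / 0.2726 = 1.435 d
  layer 2 (karst limestone): t_2 = 14.0 × 0.14 / 0.2726 = 7.190 d
  layer 3 (silty sand): t_3 = 9.12 × 0.19 / 0.2726 = 6.356 d
  layer 4 (clean gravel): t_4 = 1.89 × 0.25 / 0.2726 = 1.733 d
Total t = Σ t_i = 16.71 days.

16.7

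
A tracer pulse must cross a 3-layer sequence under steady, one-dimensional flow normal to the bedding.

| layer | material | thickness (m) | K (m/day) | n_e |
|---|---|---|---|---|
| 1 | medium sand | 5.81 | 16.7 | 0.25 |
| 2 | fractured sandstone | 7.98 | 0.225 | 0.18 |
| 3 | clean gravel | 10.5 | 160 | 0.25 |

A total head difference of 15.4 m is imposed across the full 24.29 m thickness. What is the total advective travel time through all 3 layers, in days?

With flow normal to the layers, continuity requires the same specific discharge q through every layer.
Σ(b_i/K_i) = 5.81/16.7 + 7.98/0.225 + 10.5/160 = 35.88 d.
q = Δh / Σ(b_i/K_i) = 15.4 / 35.88 = 0.4292 m/day.
In each layer the seepage velocity is v_i = q/n_i, so the layer transit time is t_i = b_i·n_i / q:
  layer 1 (medium sand): t_1 = 5.81 × 0.25 / 0.4292 = 3.384 d
  layer 2 (fractured sandstone): t_2 = 7.98 × 0.18 / 0.4292 = 3.347 d
  layer 3 (clean gravel): t_3 = 10.5 × 0.25 / 0.4292 = 6.116 d
Total t = Σ t_i = 12.85 days.

12.8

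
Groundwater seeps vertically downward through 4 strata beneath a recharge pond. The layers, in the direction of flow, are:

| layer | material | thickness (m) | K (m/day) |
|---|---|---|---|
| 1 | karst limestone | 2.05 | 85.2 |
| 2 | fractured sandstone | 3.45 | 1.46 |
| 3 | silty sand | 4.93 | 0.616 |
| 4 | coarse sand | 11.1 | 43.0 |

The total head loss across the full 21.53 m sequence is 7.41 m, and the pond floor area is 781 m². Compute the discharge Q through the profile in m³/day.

543

Flow is perpendicular to layering, so the layers act in series and the equivalent K is the thickness-weighted harmonic mean.
Total thickness L = 2.05 + 3.45 + 4.93 + 11.1 = 21.53 m.
Σ(b_i/K_i) = 2.05/85.2 + 3.45/1.46 + 4.93/0.616 + 11.1/43.0 = 10.65 d.
K_eq = L / Σ(b_i/K_i) = 21.53 / 10.65 = 2.022 m/day.
Q = K_eq · A · (Δh/L) = 2.022 × 781 × (7.41/21.53) = 543.5 m³/day.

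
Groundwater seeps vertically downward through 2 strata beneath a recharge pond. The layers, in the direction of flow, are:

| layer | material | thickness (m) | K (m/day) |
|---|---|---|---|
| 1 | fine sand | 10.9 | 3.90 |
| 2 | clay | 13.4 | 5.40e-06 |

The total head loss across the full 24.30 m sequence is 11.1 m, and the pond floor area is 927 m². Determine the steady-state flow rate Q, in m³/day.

0.00415

Flow is perpendicular to layering, so the layers act in series and the equivalent K is the thickness-weighted harmonic mean.
Total thickness L = 10.9 + 13.4 = 24.30 m.
Σ(b_i/K_i) = 10.9/3.90 + 13.4/5.40e-06 = 2.481e+06 d.
K_eq = L / Σ(b_i/K_i) = 24.30 / 2.481e+06 = 9.793e-06 m/day.
Q = K_eq · A · (Δh/L) = 9.793e-06 × 927 × (11.1/24.30) = 0.004147 m³/day.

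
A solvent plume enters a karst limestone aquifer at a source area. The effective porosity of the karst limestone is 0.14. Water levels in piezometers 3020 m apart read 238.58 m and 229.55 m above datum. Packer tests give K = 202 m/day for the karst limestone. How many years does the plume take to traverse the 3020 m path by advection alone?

Hydraulic gradient i = (238.58 − 229.55) / 3020 = 9.03 / 3020 = 0.002990.
Darcy flux q = K · i = 202.0 × 0.002990 = 0.6040 m/day.
Seepage velocity v = q / n_e = 0.6040 / 0.14 = 4.314 m/day.
Travel time t = L / v = 3020 / 4.314 = 700.0 days = 1.917 years.

1.92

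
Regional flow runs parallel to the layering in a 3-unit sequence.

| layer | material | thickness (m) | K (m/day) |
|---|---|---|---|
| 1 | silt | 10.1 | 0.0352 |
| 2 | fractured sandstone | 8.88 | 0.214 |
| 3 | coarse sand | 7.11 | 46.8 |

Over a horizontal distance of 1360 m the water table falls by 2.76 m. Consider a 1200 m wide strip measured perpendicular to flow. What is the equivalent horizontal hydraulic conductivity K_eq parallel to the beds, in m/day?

Flow is parallel to layering, so each bed carries its own Darcy discharge and the transmissivities add.
Σ(K_i·b_i) = 0.0352×10.1 + 0.214×8.88 + 46.8×7.11 = 335.0 m²/day.
Total thickness b = 26.09 m, so K_eq = Σ(K_i·b_i)/b = 12.84 m/day.

12.8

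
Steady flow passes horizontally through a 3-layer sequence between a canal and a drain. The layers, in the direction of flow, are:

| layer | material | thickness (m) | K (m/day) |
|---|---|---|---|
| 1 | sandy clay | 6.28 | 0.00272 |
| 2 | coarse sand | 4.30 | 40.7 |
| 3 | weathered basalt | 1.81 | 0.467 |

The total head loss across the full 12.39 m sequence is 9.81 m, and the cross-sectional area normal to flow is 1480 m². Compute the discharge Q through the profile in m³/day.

Flow is perpendicular to layering, so the layers act in series and the equivalent K is the thickness-weighted harmonic mean.
Total thickness L = 6.28 + 4.30 + 1.81 = 12.39 m.
Σ(b_i/K_i) = 6.28/0.00272 + 4.30/40.7 + 1.81/0.467 = 2313 d.
K_eq = L / Σ(b_i/K_i) = 12.39 / 2313 = 0.005357 m/day.
Q = K_eq · A · (Δh/L) = 0.005357 × 1480 × (9.81/12.39) = 6.278 m³/day.

6.28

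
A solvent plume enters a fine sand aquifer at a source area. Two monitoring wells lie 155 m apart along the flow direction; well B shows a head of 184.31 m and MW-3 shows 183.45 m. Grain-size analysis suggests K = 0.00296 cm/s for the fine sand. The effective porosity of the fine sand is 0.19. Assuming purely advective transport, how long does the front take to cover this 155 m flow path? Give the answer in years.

5.68

Convert K: 0.00296 cm/s × 864 = 2.557 m/day.
Hydraulic gradient i = (184.31 − 183.45) / 155 = 0.86 / 155 = 0.005548.
Darcy flux q = K · i = 2.557 × 0.005548 = 0.01419 m/day.
Seepage velocity v = q / n_e = 0.01419 / 0.19 = 0.07468 m/day.
Travel time t = L / v = 155 / 0.07468 = 2075 days = 5.682 years.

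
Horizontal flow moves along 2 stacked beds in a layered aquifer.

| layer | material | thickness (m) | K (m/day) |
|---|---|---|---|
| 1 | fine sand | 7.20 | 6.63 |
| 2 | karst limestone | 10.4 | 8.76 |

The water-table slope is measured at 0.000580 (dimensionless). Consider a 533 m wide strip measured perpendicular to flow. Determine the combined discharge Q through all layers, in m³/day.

Flow is parallel to layering, so each bed carries its own Darcy discharge and the transmissivities add.
Σ(K_i·b_i) = 6.63×7.20 + 8.76×10.4 = 138.8 m²/day.
Hydraulic gradient i = 0.000580.
Q = Σ(K_i·b_i) · W · i = 138.8 × 533 × 0.0005800 = 42.92 m³/day.

42.9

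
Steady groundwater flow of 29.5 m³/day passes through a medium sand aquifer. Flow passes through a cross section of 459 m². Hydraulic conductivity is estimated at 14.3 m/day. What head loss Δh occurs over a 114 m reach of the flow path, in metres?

0.512

From Q = K·A·i, i = Q / (K·A) = 29.5 / (14.30 × 459.0) = 0.004494.
Head loss Δh = i · L = 0.004494 × 114 = 0.5124 m.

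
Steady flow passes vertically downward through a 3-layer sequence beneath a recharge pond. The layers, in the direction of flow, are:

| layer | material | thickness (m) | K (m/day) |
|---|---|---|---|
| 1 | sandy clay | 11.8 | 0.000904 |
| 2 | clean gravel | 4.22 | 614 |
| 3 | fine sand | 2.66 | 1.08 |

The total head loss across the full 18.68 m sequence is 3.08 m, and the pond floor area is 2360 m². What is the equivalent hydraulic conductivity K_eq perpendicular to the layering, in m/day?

Flow is perpendicular to layering, so the layers act in series and the equivalent K is the thickness-weighted harmonic mean.
Total thickness L = 11.8 + 4.22 + 2.66 = 18.68 m.
Σ(b_i/K_i) = 11.8/0.000904 + 4.22/614 + 2.66/1.08 = 13056 d.
K_eq = L / Σ(b_i/K_i) = 18.68 / 13056 = 0.001431 m/day.

0.00143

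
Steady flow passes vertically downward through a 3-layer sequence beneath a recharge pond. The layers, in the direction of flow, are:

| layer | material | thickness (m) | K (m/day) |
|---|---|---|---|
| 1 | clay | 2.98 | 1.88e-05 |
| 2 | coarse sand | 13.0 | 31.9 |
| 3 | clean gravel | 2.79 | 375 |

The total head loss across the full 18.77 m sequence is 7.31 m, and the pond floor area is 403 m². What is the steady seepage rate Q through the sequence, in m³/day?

Flow is perpendicular to layering, so the layers act in series and the equivalent K is the thickness-weighted harmonic mean.
Total thickness L = 2.98 + 13.0 + 2.79 = 18.77 m.
Σ(b_i/K_i) = 2.98/1.88e-05 + 13.0/31.9 + 2.79/375 = 1.585e+05 d.
K_eq = L / Σ(b_i/K_i) = 18.77 / 1.585e+05 = 0.0001184 m/day.
Q = K_eq · A · (Δh/L) = 0.0001184 × 403 × (7.31/18.77) = 0.01859 m³/day.

0.0186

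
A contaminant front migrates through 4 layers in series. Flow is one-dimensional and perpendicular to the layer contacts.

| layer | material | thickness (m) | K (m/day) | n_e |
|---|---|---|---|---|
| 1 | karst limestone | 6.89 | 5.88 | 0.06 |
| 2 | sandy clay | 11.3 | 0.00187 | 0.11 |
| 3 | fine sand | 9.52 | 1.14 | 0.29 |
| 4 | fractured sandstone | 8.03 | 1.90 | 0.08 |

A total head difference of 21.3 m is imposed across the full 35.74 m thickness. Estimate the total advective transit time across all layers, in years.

3.94

With flow normal to the layers, continuity requires the same specific discharge q through every layer.
Σ(b_i/K_i) = 6.89/5.88 + 11.3/0.00187 + 9.52/1.14 + 8.03/1.90 = 6057 d.
q = Δh / Σ(b_i/K_i) = 21.3 / 6057 = 0.003517 m/day.
In each layer the seepage velocity is v_i = q/n_i, so the layer transit time is t_i = b_i·n_i / q:
  layer 1 (karst limestone): t_1 = 6.89 × 0.06 / 0.003517 = 117.5 d
  layer 2 (sandy clay): t_2 = 11.3 × 0.11 / 0.003517 = 353.4 d
  layer 3 (fine sand): t_3 = 9.52 × 0.29 / 0.003517 = 785.0 d
  layer 4 (fractured sandstone): t_4 = 8.03 × 0.08 / 0.003517 = 182.7 d
Total t = Σ t_i = 1439 days = 3.939 years.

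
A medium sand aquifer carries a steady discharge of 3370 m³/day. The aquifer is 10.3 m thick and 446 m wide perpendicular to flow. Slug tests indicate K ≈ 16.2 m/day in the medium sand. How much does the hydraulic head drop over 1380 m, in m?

62.5

Cross-sectional area A = 446 × 10.3 = 4594 m².
From Q = K·A·i, i = Q / (K·A) = 3370 / (16.20 × 4594) = 0.04528.
Head loss Δh = i · L = 0.04528 × 1380 = 62.49 m.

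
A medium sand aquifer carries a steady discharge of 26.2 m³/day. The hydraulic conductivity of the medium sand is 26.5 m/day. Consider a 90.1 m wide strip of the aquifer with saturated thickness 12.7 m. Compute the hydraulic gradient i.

Cross-sectional area A = 90.1 × 12.7 = 1144 m².
From Q = K·A·i, i = Q / (K·A) = 26.2 / (26.50 × 1144) = 0.0008640.

0.000864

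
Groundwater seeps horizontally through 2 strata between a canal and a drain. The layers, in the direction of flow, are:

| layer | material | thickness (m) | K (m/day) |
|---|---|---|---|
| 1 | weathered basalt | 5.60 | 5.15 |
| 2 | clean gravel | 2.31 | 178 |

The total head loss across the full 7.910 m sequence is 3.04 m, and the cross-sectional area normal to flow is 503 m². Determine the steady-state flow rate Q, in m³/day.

1390

Flow is perpendicular to layering, so the layers act in series and the equivalent K is the thickness-weighted harmonic mean.
Total thickness L = 5.60 + 2.31 = 7.910 m.
Σ(b_i/K_i) = 5.60/5.15 + 2.31/178 = 1.100 d.
K_eq = L / Σ(b_i/K_i) = 7.910 / 1.100 = 7.189 m/day.
Q = K_eq · A · (Δh/L) = 7.189 × 503 × (3.04/7.910) = 1390 m³/day.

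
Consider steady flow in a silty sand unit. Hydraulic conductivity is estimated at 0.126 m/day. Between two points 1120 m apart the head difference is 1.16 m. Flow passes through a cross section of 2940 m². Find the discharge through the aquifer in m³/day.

0.384

Hydraulic gradient i = Δh / L = 1.16 / 1120 = 0.001036.
Darcy's law: Q = K · A · i = 0.1260 × 2940 × 0.001036 = 0.3837 m³/day.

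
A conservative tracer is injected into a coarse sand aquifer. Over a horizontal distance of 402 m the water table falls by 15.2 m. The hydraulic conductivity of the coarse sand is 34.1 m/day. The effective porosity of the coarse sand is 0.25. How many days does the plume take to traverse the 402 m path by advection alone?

77.9

Hydraulic gradient i = Δh / L = 15.2 / 402 = 0.03781.
Darcy flux q = K · i = 34.10 × 0.03781 = 1.289 m/day.
Seepage velocity v = q / n_e = 1.289 / 0.25 = 5.157 m/day.
Travel time t = L / v = 402 / 5.157 = 77.95 days.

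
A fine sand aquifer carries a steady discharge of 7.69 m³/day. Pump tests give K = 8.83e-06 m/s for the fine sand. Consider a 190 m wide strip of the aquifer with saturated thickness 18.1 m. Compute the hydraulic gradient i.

Convert K: 8.83e-06 m/s × 86400 = 0.7629 m/day.
Cross-sectional area A = 190 × 18.1 = 3439 m².
From Q = K·A·i, i = Q / (K·A) = 7.69 / (0.7629 × 3439) = 0.002931.

0.00293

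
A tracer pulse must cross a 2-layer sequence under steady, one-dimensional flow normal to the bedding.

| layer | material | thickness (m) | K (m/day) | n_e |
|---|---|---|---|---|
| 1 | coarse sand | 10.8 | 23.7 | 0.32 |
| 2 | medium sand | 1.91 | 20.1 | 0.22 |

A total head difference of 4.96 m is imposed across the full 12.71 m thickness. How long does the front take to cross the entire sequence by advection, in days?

0.430

With flow normal to the layers, continuity requires the same specific discharge q through every layer.
Σ(b_i/K_i) = 10.8/23.7 + 1.91/20.1 = 0.5507 d.
q = Δh / Σ(b_i/K_i) = 4.96 / 0.5507 = 9.006 m/day.
In each layer the seepage velocity is v_i = q/n_i, so the layer transit time is t_i = b_i·n_i / q:
  layer 1 (coarse sand): t_1 = 10.8 × 0.32 / 9.006 = 0.3837 d
  layer 2 (medium sand): t_2 = 1.91 × 0.22 / 9.006 = 0.04666 d
Total t = Σ t_i = 0.4304 days.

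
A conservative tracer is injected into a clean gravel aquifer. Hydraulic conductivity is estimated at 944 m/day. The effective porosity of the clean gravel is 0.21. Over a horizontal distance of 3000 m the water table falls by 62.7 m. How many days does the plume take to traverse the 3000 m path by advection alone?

Hydraulic gradient i = Δh / L = 62.7 / 3000 = 0.02090.
Darcy flux q = K · i = 944.0 × 0.02090 = 19.73 m/day.
Seepage velocity v = q / n_e = 19.73 / 0.21 = 93.95 m/day.
Travel time t = L / v = 3000 / 93.95 = 31.93 days.

31.9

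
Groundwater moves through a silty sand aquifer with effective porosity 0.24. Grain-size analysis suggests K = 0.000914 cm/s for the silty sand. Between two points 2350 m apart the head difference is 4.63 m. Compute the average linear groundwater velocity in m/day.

0.00648

Convert K: 0.000914 cm/s × 864 = 0.7897 m/day.
Hydraulic gradient i = Δh / L = 4.63 / 2350 = 0.001970.
Darcy flux q = K · i = 0.7897 × 0.001970 = 0.001556 m/day.
Seepage velocity v = q / n_e = 0.001556 / 0.24 = 0.006483 m/day.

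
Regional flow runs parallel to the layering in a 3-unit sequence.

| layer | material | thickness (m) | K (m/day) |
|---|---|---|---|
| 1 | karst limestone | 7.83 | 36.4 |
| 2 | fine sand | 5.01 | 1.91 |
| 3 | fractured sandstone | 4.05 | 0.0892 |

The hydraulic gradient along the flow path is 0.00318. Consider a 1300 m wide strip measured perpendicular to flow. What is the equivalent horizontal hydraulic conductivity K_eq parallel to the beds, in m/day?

17.5

Flow is parallel to layering, so each bed carries its own Darcy discharge and the transmissivities add.
Σ(K_i·b_i) = 36.4×7.83 + 1.91×5.01 + 0.0892×4.05 = 294.9 m²/day.
Total thickness b = 16.89 m, so K_eq = Σ(K_i·b_i)/b = 17.46 m/day.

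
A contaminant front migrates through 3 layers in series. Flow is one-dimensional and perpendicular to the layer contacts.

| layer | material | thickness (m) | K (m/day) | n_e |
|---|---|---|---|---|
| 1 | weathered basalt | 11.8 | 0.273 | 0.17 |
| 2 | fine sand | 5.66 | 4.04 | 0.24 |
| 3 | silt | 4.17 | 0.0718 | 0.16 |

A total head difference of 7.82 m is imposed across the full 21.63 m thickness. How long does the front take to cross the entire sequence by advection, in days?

With flow normal to the layers, continuity requires the same specific discharge q through every layer.
Σ(b_i/K_i) = 11.8/0.273 + 5.66/4.04 + 4.17/0.0718 = 102.7 d.
q = Δh / Σ(b_i/K_i) = 7.82 / 102.7 = 0.07614 m/day.
In each layer the seepage velocity is v_i = q/n_i, so the layer transit time is t_i = b_i·n_i / q:
  layer 1 (weathered basalt): t_1 = 11.8 × 0.17 / 0.07614 = 26.35 d
  layer 2 (fine sand): t_2 = 5.66 × 0.24 / 0.07614 = 17.84 d
  layer 3 (silt): t_3 = 4.17 × 0.16 / 0.07614 = 8.763 d
Total t = Σ t_i = 52.95 days.

52.9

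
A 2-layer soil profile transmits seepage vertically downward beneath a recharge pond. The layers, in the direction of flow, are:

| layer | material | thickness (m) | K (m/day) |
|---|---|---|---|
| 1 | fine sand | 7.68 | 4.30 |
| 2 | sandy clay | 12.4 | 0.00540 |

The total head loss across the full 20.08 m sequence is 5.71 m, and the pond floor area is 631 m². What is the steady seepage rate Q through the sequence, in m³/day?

Flow is perpendicular to layering, so the layers act in series and the equivalent K is the thickness-weighted harmonic mean.
Total thickness L = 7.68 + 12.4 = 20.08 m.
Σ(b_i/K_i) = 7.68/4.30 + 12.4/0.00540 = 2298 d.
K_eq = L / Σ(b_i/K_i) = 20.08 / 2298 = 0.008738 m/day.
Q = K_eq · A · (Δh/L) = 0.008738 × 631 × (5.71/20.08) = 1.568 m³/day.

1.57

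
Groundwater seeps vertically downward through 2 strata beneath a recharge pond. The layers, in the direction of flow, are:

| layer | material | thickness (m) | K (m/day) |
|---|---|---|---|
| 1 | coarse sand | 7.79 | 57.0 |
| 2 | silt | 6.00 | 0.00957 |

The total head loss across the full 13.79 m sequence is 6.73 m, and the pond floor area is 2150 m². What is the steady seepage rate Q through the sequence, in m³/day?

Flow is perpendicular to layering, so the layers act in series and the equivalent K is the thickness-weighted harmonic mean.
Total thickness L = 7.79 + 6.00 = 13.79 m.
Σ(b_i/K_i) = 7.79/57.0 + 6.00/0.00957 = 627.1 d.
K_eq = L / Σ(b_i/K_i) = 13.79 / 627.1 = 0.02199 m/day.
Q = K_eq · A · (Δh/L) = 0.02199 × 2150 × (6.73/13.79) = 23.07 m³/day.

23.1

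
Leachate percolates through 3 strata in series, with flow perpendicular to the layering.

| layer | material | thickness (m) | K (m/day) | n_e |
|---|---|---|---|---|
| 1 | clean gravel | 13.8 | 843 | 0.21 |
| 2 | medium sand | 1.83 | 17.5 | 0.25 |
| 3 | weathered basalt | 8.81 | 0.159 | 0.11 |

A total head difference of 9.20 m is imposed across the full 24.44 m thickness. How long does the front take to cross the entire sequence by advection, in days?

26.1

With flow normal to the layers, continuity requires the same specific discharge q through every layer.
Σ(b_i/K_i) = 13.8/843 + 1.83/17.5 + 8.81/0.159 = 55.53 d.
q = Δh / Σ(b_i/K_i) = 9.20 / 55.53 = 0.1657 m/day.
In each layer the seepage velocity is v_i = q/n_i, so the layer transit time is t_i = b_i·n_i / q:
  layer 1 (clean gravel): t_1 = 13.8 × 0.21 / 0.1657 = 17.49 d
  layer 2 (medium sand): t_2 = 1.83 × 0.25 / 0.1657 = 2.761 d
  layer 3 (weathered basalt): t_3 = 8.81 × 0.11 / 0.1657 = 5.849 d
Total t = Σ t_i = 26.10 days.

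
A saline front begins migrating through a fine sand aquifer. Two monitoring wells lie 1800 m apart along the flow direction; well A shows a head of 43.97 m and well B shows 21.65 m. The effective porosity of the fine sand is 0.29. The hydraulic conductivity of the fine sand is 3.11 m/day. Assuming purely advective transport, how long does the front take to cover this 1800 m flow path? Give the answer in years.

Hydraulic gradient i = (43.97 − 21.65) / 1800 = 22.32 / 1800 = 0.01240.
Darcy flux q = K · i = 3.110 × 0.01240 = 0.03856 m/day.
Seepage velocity v = q / n_e = 0.03856 / 0.29 = 0.1330 m/day.
Travel time t = L / v = 1800 / 0.1330 = 13536 days = 37.06 years.

37.1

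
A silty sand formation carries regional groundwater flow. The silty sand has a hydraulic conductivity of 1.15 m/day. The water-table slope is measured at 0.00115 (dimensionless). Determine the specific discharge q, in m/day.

0.00132

Hydraulic gradient i = 0.00115.
Specific discharge q = K · i = 1.150 × 0.001150 = 0.001322 m/day.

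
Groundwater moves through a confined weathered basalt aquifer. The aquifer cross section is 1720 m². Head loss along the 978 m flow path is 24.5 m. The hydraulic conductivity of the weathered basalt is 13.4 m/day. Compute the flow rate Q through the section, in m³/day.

577

Hydraulic gradient i = Δh / L = 24.5 / 978 = 0.02505.
Darcy's law: Q = K · A · i = 13.40 × 1720 × 0.02505 = 577.4 m³/day.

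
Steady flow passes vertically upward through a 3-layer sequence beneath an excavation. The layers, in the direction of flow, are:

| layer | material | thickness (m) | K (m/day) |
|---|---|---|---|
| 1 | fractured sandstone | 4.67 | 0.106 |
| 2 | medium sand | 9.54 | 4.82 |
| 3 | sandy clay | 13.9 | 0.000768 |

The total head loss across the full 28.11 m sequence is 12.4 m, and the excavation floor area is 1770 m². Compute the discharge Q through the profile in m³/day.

Flow is perpendicular to layering, so the layers act in series and the equivalent K is the thickness-weighted harmonic mean.
Total thickness L = 4.67 + 9.54 + 13.9 = 28.11 m.
Σ(b_i/K_i) = 4.67/0.106 + 9.54/4.82 + 13.9/0.000768 = 18145 d.
K_eq = L / Σ(b_i/K_i) = 28.11 / 18145 = 0.001549 m/day.
Q = K_eq · A · (Δh/L) = 0.001549 × 1770 × (12.4/28.11) = 1.210 m³/day.

1.21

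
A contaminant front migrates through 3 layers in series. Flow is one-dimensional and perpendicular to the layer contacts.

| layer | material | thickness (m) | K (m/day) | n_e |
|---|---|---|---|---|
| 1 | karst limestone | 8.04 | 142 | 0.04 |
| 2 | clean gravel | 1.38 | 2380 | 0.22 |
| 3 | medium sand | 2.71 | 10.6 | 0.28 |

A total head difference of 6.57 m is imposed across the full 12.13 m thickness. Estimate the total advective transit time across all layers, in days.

0.0659

With flow normal to the layers, continuity requires the same specific discharge q through every layer.
Σ(b_i/K_i) = 8.04/142 + 1.38/2380 + 2.71/10.6 = 0.3129 d.
q = Δh / Σ(b_i/K_i) = 6.57 / 0.3129 = 21.00 m/day.
In each layer the seepage velocity is v_i = q/n_i, so the layer transit time is t_i = b_i·n_i / q:
  layer 1 (karst limestone): t_1 = 8.04 × 0.04 / 21.00 = 0.01531 d
  layer 2 (clean gravel): t_2 = 1.38 × 0.22 / 21.00 = 0.01446 d
  layer 3 (medium sand): t_3 = 2.71 × 0.28 / 21.00 = 0.03613 d
Total t = Σ t_i = 0.06591 days.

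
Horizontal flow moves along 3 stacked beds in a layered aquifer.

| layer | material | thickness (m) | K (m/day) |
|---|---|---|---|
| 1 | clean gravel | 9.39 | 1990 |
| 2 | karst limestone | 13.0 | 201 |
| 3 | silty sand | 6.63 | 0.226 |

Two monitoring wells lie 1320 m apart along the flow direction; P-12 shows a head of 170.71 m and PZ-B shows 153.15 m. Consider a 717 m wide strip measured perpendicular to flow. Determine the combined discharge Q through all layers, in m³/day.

203000

Flow is parallel to layering, so each bed carries its own Darcy discharge and the transmissivities add.
Σ(K_i·b_i) = 1990×9.39 + 201×13.0 + 0.226×6.63 = 21301 m²/day.
Hydraulic gradient i = (170.71 − 153.15) / 1320 = 17.56 / 1320 = 0.01330.
Q = Σ(K_i·b_i) · W · i = 21301 × 717 × 0.01330 = 2.032e+05 m³/day.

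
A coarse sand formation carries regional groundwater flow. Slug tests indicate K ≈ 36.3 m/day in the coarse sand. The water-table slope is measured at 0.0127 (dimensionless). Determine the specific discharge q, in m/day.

0.461

Hydraulic gradient i = 0.0127.
Specific discharge q = K · i = 36.30 × 0.01270 = 0.4610 m/day.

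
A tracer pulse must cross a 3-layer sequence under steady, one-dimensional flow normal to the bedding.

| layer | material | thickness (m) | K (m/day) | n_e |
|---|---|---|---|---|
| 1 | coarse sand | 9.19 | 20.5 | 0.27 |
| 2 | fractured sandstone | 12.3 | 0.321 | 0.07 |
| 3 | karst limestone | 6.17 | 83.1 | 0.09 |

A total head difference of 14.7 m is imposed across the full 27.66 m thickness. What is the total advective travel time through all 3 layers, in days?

With flow normal to the layers, continuity requires the same specific discharge q through every layer.
Σ(b_i/K_i) = 9.19/20.5 + 12.3/0.321 + 6.17/83.1 = 38.84 d.
q = Δh / Σ(b_i/K_i) = 14.7 / 38.84 = 0.3785 m/day.
In each layer the seepage velocity is v_i = q/n_i, so the layer transit time is t_i = b_i·n_i / q:
  layer 1 (coarse sand): t_1 = 9.19 × 0.27 / 0.3785 = 6.556 d
  layer 2 (fractured sandstone): t_2 = 12.3 × 0.07 / 0.3785 = 2.275 d
  layer 3 (karst limestone): t_3 = 6.17 × 0.09 / 0.3785 = 1.467 d
Total t = Σ t_i = 10.30 days.

10.3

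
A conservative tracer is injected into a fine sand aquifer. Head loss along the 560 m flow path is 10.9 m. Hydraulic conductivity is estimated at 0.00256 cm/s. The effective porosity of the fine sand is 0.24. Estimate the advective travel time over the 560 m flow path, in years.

8.55

Convert K: 0.00256 cm/s × 864 = 2.212 m/day.
Hydraulic gradient i = Δh / L = 10.9 / 560 = 0.01946.
Darcy flux q = K · i = 2.212 × 0.01946 = 0.04305 m/day.
Seepage velocity v = q / n_e = 0.04305 / 0.24 = 0.1794 m/day.
Travel time t = L / v = 560 / 0.1794 = 3122 days = 8.547 years.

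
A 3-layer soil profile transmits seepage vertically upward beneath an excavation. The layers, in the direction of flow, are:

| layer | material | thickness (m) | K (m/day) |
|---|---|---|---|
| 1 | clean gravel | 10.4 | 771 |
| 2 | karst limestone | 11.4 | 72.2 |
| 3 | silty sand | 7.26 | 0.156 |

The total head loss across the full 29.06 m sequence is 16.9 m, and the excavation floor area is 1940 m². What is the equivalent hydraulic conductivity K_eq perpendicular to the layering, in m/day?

Flow is perpendicular to layering, so the layers act in series and the equivalent K is the thickness-weighted harmonic mean.
Total thickness L = 10.4 + 11.4 + 7.26 = 29.06 m.
Σ(b_i/K_i) = 10.4/771 + 11.4/72.2 + 7.26/0.156 = 46.71 d.
K_eq = L / Σ(b_i/K_i) = 29.06 / 46.71 = 0.6221 m/day.

0.622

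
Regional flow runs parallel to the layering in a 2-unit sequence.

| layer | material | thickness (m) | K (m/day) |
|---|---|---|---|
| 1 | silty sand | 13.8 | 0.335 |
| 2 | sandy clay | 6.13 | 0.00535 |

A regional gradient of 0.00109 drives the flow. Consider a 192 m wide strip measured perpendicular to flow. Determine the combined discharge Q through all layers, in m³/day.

Flow is parallel to layering, so each bed carries its own Darcy discharge and the transmissivities add.
Σ(K_i·b_i) = 0.335×13.8 + 0.00535×6.13 = 4.656 m²/day.
Hydraulic gradient i = 0.00109.
Q = Σ(K_i·b_i) · W · i = 4.656 × 192 × 0.001090 = 0.9744 m³/day.

0.974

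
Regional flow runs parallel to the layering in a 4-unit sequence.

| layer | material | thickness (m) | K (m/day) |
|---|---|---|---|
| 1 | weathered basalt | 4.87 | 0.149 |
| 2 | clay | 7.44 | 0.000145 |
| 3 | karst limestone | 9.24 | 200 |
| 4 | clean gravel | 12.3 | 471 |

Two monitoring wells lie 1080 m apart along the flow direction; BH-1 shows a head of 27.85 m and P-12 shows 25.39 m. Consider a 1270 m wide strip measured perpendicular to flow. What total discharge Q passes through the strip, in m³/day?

22100

Flow is parallel to layering, so each bed carries its own Darcy discharge and the transmissivities add.
Σ(K_i·b_i) = 0.149×4.87 + 0.000145×7.44 + 200×9.24 + 471×12.3 = 7642 m²/day.
Hydraulic gradient i = (27.85 − 25.39) / 1080 = 2.46 / 1080 = 0.002278.
Q = Σ(K_i·b_i) · W · i = 7642 × 1270 × 0.002278 = 22107 m³/day.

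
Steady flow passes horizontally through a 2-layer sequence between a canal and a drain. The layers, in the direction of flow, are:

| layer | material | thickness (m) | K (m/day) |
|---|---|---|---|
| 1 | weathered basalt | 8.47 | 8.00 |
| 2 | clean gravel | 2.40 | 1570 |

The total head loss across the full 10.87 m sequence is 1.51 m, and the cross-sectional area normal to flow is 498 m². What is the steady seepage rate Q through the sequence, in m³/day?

Flow is perpendicular to layering, so the layers act in series and the equivalent K is the thickness-weighted harmonic mean.
Total thickness L = 8.47 + 2.40 = 10.87 m.
Σ(b_i/K_i) = 8.47/8.00 + 2.40/1570 = 1.060 d.
K_eq = L / Σ(b_i/K_i) = 10.87 / 1.060 = 10.25 m/day.
Q = K_eq · A · (Δh/L) = 10.25 × 498 × (1.51/10.87) = 709.2 m³/day.

709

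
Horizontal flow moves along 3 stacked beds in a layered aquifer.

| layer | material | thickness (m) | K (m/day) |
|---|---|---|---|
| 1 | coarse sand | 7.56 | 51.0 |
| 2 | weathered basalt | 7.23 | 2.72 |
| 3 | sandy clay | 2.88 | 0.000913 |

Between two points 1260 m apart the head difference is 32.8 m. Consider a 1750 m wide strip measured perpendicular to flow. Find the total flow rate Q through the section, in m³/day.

18500

Flow is parallel to layering, so each bed carries its own Darcy discharge and the transmissivities add.
Σ(K_i·b_i) = 51.0×7.56 + 2.72×7.23 + 0.000913×2.88 = 405.2 m²/day.
Hydraulic gradient i = Δh / L = 32.8 / 1260 = 0.02603.
Q = Σ(K_i·b_i) · W · i = 405.2 × 1750 × 0.02603 = 18460 m³/day.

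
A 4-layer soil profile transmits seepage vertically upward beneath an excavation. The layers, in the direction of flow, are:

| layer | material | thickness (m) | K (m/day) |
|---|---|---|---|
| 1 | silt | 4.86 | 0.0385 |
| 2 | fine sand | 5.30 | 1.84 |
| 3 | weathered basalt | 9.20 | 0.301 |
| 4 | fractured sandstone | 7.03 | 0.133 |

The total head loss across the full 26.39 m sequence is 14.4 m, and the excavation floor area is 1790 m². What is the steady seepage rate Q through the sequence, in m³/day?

121

Flow is perpendicular to layering, so the layers act in series and the equivalent K is the thickness-weighted harmonic mean.
Total thickness L = 4.86 + 5.30 + 9.20 + 7.03 = 26.39 m.
Σ(b_i/K_i) = 4.86/0.0385 + 5.30/1.84 + 9.20/0.301 + 7.03/0.133 = 212.5 d.
K_eq = L / Σ(b_i/K_i) = 26.39 / 212.5 = 0.1242 m/day.
Q = K_eq · A · (Δh/L) = 0.1242 × 1790 × (14.4/26.39) = 121.3 m³/day.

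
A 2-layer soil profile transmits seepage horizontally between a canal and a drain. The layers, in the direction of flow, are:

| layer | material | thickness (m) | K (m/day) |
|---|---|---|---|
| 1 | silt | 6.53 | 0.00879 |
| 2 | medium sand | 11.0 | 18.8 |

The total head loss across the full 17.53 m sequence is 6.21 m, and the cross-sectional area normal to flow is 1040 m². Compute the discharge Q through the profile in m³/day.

Flow is perpendicular to layering, so the layers act in series and the equivalent K is the thickness-weighted harmonic mean.
Total thickness L = 6.53 + 11.0 = 17.53 m.
Σ(b_i/K_i) = 6.53/0.00879 + 11.0/18.8 = 743.5 d.
K_eq = L / Σ(b_i/K_i) = 17.53 / 743.5 = 0.02358 m/day.
Q = K_eq · A · (Δh/L) = 0.02358 × 1040 × (6.21/17.53) = 8.687 m³/day.

8.69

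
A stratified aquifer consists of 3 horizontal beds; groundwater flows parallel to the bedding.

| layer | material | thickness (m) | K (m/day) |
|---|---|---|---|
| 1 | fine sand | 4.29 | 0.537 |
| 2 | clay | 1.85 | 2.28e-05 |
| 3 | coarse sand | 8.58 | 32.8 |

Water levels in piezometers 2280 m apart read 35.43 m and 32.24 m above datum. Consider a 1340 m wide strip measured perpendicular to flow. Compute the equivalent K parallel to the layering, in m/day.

Flow is parallel to layering, so each bed carries its own Darcy discharge and the transmissivities add.
Σ(K_i·b_i) = 0.537×4.29 + 2.28e-05×1.85 + 32.8×8.58 = 283.7 m²/day.
Total thickness b = 14.72 m, so K_eq = Σ(K_i·b_i)/b = 19.27 m/day.

19.3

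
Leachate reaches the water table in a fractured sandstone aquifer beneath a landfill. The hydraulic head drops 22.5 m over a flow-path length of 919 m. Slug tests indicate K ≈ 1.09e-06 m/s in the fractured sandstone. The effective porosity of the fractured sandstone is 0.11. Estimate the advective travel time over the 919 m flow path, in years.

120

Convert K: 1.09e-06 m/s × 86400 = 0.09418 m/day.
Hydraulic gradient i = Δh / L = 22.5 / 919 = 0.02448.
Darcy flux q = K · i = 0.09418 × 0.02448 = 0.002306 m/day.
Seepage velocity v = q / n_e = 0.002306 / 0.11 = 0.02096 m/day.
Travel time t = L / v = 919 / 0.02096 = 43843 days = 120.0 years.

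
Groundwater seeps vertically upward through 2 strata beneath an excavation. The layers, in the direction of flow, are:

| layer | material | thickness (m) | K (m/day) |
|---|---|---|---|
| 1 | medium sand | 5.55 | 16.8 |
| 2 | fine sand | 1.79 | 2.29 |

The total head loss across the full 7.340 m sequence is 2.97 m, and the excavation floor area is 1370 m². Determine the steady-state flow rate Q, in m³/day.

Flow is perpendicular to layering, so the layers act in series and the equivalent K is the thickness-weighted harmonic mean.
Total thickness L = 5.55 + 1.79 = 7.340 m.
Σ(b_i/K_i) = 5.55/16.8 + 1.79/2.29 = 1.112 d.
K_eq = L / Σ(b_i/K_i) = 7.340 / 1.112 = 6.601 m/day.
Q = K_eq · A · (Δh/L) = 6.601 × 1370 × (2.97/7.340) = 3659 m³/day.

3660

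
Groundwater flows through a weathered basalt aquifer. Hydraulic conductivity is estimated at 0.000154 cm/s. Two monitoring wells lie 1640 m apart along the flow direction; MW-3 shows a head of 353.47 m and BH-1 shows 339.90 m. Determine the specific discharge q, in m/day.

0.00110

Convert K: 0.000154 cm/s × 864 = 0.1331 m/day.
Hydraulic gradient i = (353.47 − 339.90) / 1640 = 13.57 / 1640 = 0.008274.
Specific discharge q = K · i = 0.1331 × 0.008274 = 0.001101 m/day.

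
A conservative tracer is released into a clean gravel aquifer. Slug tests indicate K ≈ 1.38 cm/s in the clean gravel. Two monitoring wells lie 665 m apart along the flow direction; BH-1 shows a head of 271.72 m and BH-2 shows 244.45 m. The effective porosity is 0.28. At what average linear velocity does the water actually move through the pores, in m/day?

Convert K: 1.38 cm/s × 864 = 1192 m/day.
Hydraulic gradient i = (271.72 − 244.45) / 665 = 27.27 / 665 = 0.04101.
Darcy flux q = K · i = 1192 × 0.04101 = 48.89 m/day.
Seepage velocity v = q / n_e = 48.89 / 0.28 = 174.6 m/day.

175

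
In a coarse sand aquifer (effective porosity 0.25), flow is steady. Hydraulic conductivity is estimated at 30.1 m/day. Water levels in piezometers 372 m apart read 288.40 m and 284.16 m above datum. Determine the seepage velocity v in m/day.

Hydraulic gradient i = (288.40 − 284.16) / 372 = 4.24 / 372 = 0.01140.
Darcy flux q = K · i = 30.10 × 0.01140 = 0.3431 m/day.
Seepage velocity v = q / n_e = 0.3431 / 0.25 = 1.372 m/day.

1.37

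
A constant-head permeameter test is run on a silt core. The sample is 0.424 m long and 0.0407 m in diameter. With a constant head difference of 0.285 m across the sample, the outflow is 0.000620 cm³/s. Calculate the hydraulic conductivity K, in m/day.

Cross-sectional area A = π·(d/2)² = π × (0.0407/2)² = 0.001301 m².
Convert discharge: 0.000620 cm³/s = 6.200e-10 m³/s.
Darcy's law rearranged: K = Q·L / (A·Δh) = 6.200e-10 × 0.424 / (0.001301 × 0.285) = 7.090e-07 m/s = 0.06126 m/day.

0.0613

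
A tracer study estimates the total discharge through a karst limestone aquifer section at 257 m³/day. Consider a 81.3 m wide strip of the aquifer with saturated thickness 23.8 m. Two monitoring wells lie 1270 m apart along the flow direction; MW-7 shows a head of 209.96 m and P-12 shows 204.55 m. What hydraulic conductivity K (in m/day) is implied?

31.2

Cross-sectional area A = 81.3 × 23.8 = 1935 m².
Hydraulic gradient i = (209.96 − 204.55) / 1270 = 5.41 / 1270 = 0.004260.
From Q = K·A·i, K = Q / (A·i) = 257 / (1935 × 0.004260) = 31.18 m/day.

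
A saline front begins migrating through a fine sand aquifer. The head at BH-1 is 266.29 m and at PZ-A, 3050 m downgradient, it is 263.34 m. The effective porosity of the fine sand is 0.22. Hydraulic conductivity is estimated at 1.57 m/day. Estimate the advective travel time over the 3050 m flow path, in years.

1210

Hydraulic gradient i = (266.29 − 263.34) / 3050 = 2.95 / 3050 = 0.0009672.
Darcy flux q = K · i = 1.570 × 0.0009672 = 0.001519 m/day.
Seepage velocity v = q / n_e = 0.001519 / 0.22 = 0.006902 m/day.
Travel time t = L / v = 3050 / 0.006902 = 4.419e+05 days = 1210 years.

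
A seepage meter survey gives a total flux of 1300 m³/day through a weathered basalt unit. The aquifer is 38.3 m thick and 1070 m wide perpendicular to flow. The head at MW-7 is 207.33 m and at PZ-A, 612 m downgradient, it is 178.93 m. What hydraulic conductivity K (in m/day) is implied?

0.684

Cross-sectional area A = 1070 × 38.3 = 40981 m².
Hydraulic gradient i = (207.33 − 178.93) / 612 = 28.4 / 612 = 0.04641.
From Q = K·A·i, K = Q / (A·i) = 1300 / (40981 × 0.04641) = 0.6836 m/day.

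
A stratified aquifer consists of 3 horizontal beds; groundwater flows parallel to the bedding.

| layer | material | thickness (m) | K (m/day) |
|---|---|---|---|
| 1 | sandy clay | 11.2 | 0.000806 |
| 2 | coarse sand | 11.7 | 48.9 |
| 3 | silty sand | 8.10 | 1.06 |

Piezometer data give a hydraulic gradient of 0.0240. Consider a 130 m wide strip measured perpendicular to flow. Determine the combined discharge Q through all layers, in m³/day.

Flow is parallel to layering, so each bed carries its own Darcy discharge and the transmissivities add.
Σ(K_i·b_i) = 0.000806×11.2 + 48.9×11.7 + 1.06×8.10 = 580.7 m²/day.
Hydraulic gradient i = 0.0240.
Q = Σ(K_i·b_i) · W · i = 580.7 × 130 × 0.02400 = 1812 m³/day.

1810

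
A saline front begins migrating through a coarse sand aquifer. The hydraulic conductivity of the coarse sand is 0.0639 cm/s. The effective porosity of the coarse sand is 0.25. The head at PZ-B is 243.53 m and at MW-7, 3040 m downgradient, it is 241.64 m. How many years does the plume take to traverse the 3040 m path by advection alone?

60.6

Convert K: 0.0639 cm/s × 864 = 55.21 m/day.
Hydraulic gradient i = (243.53 − 241.64) / 3040 = 1.89 / 3040 = 0.0006217.
Darcy flux q = K · i = 55.21 × 0.0006217 = 0.03432 m/day.
Seepage velocity v = q / n_e = 0.03432 / 0.25 = 0.1373 m/day.
Travel time t = L / v = 3040 / 0.1373 = 22142 days = 60.62 years.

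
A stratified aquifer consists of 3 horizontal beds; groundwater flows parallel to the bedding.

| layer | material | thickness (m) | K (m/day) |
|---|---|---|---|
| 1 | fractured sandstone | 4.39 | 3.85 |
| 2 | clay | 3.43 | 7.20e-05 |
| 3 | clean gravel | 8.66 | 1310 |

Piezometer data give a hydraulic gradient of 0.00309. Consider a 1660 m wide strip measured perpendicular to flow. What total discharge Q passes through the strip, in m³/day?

Flow is parallel to layering, so each bed carries its own Darcy discharge and the transmissivities add.
Σ(K_i·b_i) = 3.85×4.39 + 7.20e-05×3.43 + 1310×8.66 = 11362 m²/day.
Hydraulic gradient i = 0.00309.
Q = Σ(K_i·b_i) · W · i = 11362 × 1660 × 0.003090 = 58278 m³/day.

58300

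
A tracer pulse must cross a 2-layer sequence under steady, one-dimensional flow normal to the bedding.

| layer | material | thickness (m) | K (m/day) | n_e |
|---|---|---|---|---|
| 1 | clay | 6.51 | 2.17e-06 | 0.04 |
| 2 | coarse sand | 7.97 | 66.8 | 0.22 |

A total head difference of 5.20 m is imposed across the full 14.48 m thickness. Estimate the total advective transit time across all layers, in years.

3180

With flow normal to the layers, continuity requires the same specific discharge q through every layer.
Σ(b_i/K_i) = 6.51/2.17e-06 + 7.97/66.8 = 3.000e+06 d.
q = Δh / Σ(b_i/K_i) = 5.20 / 3.000e+06 = 1.733e-06 m/day.
In each layer the seepage velocity is v_i = q/n_i, so the layer transit time is t_i = b_i·n_i / q:
  layer 1 (clay): t_1 = 6.51 × 0.04 / 1.733e-06 = 1.502e+05 d
  layer 2 (coarse sand): t_2 = 7.97 × 0.22 / 1.733e-06 = 1.012e+06 d
Total t = Σ t_i = 1.162e+06 days = 3181 years.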